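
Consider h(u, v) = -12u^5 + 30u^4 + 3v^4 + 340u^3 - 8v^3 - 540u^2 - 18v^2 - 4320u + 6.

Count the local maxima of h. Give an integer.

2

h separates as a function of u plus a function of v, so ∇h=0 decouples.
∂h/∂u = -60(u - 4)(u - 3)(u + 2)(u + 3) = 0 at u ∈ {-3, -2, 3, 4}; ∂h/∂v = 12v(v - 3)(v + 1) = 0 at v ∈ {-1, 0, 3}.
The Hessian is diagonal: diag(h_uu, h_vv). Second derivatives: h_uu(-3)=2520, h_uu(-2)=-1800, h_uu(3)=1800, h_uu(4)=-2520; h_vv(-1)=48, h_vv(0)=-36, h_vv(3)=144.
Local maxima occur where both diagonal entries negative: (-2, 0), (4, 0). Count: 2.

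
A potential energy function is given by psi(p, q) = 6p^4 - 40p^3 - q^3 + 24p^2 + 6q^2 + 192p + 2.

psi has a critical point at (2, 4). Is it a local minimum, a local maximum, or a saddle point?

local maximum

The mixed partial ∂²psi/∂p∂q is 0, so the Hessian at any point is diag(psi_pp, psi_qq) = diag(24(3p^2 - 10p + 2), 6(-q + 2)).
At (2, 4): H = diag(-144, -12).
Both eigenvalues are negative, so H is negative definite: a local maximum.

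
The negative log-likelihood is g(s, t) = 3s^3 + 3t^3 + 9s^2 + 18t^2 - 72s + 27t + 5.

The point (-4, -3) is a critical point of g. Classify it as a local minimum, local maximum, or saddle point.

local maximum

The mixed partial ∂²g/∂s∂t is 0, so the Hessian at any point is diag(g_ss, g_tt) = diag(18(s + 1), 18(t + 2)).
At (-4, -3): H = diag(-54, -18).
Both eigenvalues are negative, so H is negative definite: a local maximum.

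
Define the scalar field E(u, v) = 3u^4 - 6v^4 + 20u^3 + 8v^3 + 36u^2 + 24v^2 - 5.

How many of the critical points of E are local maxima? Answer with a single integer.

2

E separates as a function of u plus a function of v, so ∇E=0 decouples.
∂E/∂u = 12u(u + 2)(u + 3) = 0 at u ∈ {-3, -2, 0}; ∂E/∂v = -24v(v - 2)(v + 1) = 0 at v ∈ {-1, 0, 2}.
The Hessian is diagonal: diag(E_uu, E_vv). Second derivatives: E_uu(-3)=36, E_uu(-2)=-24, E_uu(0)=72; E_vv(-1)=-72, E_vv(0)=48, E_vv(2)=-144.
Local maxima occur where both diagonal entries negative: (-2, -1), (-2, 2). Count: 2.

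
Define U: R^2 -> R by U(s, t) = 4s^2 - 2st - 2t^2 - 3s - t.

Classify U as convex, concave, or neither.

U is quadratic, so its Hessian is the constant matrix H = [[8, -2], [-2, -4]].
det(H) = -36, tr(H) = 4.
det(H) < 0, so H is indefinite: neither convex nor concave.

neither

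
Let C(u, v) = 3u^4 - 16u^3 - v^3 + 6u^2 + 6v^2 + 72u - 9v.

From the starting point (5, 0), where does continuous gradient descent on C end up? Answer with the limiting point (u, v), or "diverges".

(3, 1)

C is separable, so gradient descent decouples: u follows -∂C/∂u, v follows -∂C/∂v.
∂C/∂u = 12(u - 3)(u - 2)(u + 1); at u=5 this is 432, so u decreases.
∂C/∂v = -3(v - 3)(v - 1); at v=0 this is -9, so v increases.
u converges to its nearest critical value 3 (a local min of the u-part); v converges to 1. The iterate converges to (3, 1).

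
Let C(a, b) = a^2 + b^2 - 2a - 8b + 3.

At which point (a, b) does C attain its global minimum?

C(a,b) separates as P(a) + Q(b) + 3, so its minimum is min P + min Q + 3.
P'(a) = 2a - 2 vanishes at a ∈ {1}; Q'(b) = 2b - 8 vanishes at b ∈ {4}.
Local minima of P (where P''>0): P(1)=-1. Local minima of Q: Q(4)=-16.
So the global minimum of C is P(1) + Q(4) + 3 = -1 − 16 + 3 = -14, attained at (1, 4).

(1, 4)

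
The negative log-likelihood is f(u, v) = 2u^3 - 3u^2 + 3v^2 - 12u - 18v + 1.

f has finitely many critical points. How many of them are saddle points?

f separates as a function of u plus a function of v, so ∇f=0 decouples.
∂f/∂u = 6(u - 2)(u + 1) = 0 at u ∈ {-1, 2}; ∂f/∂v = 6(v - 3) = 0 at v ∈ {3}.
The Hessian is diagonal: diag(f_uu, f_vv). Second derivatives: f_uu(-1)=-18, f_uu(2)=18; f_vv(3)=6.
Saddle points occur where the two diagonal entries have opposite signs: (-1, 3). Count: 1.

1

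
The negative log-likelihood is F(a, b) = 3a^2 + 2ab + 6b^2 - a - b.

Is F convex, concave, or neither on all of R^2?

F is quadratic, so its Hessian is the constant matrix H = [[6, 2], [2, 12]].
det(H) = 68, tr(H) = 18.
det(H) > 0 and tr(H) > 0, so H is positive definite everywhere: convex.

convex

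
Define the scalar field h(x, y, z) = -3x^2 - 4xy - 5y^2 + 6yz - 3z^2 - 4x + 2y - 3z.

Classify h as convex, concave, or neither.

concave

h is quadratic, so its Hessian is the constant matrix H = [[-6, -4, 0], [-4, -10, 6], [0, 6, -6]].
Leading principal minors: -6, 44, -48.
Signs alternate −, +, − ⇒ H ≺ 0 ⇒ concave.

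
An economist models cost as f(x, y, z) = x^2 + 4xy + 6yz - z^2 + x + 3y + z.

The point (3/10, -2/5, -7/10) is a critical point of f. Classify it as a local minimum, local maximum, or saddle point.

saddle point

The Hessian is constant: H = [[2, 4, 0], [4, 0, 6], [0, 6, -2]].
Leading principal minors: Δ₁ = 2, Δ₂ = -16, Δ₃ = -40.
The minors fit neither the all-positive nor the alternating-sign pattern, so H is indefinite: a saddle point.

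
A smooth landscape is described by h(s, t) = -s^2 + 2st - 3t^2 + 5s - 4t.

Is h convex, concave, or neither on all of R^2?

h is quadratic, so its Hessian is the constant matrix H = [[-2, 2], [2, -6]].
det(H) = 8, tr(H) = -8.
det(H) > 0 and tr(H) < 0, so H is negative definite everywhere: concave.

concave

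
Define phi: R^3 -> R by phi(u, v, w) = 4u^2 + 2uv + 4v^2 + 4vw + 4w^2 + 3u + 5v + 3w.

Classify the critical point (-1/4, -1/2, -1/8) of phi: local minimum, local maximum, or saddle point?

local minimum

The Hessian is constant: H = [[8, 2, 0], [2, 8, 4], [0, 4, 8]].
Leading principal minors: Δ₁ = 8, Δ₂ = 60, Δ₃ = 352.
All leading minors are positive, so H is positive definite: a local minimum.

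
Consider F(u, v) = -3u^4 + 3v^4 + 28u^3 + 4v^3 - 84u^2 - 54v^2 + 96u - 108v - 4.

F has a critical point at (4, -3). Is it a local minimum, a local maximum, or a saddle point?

The mixed partial ∂²F/∂u∂v is 0, so the Hessian at any point is diag(F_uu, F_vv) = diag(12(-3u^2 + 14u - 14), 12(3v^2 + 2v - 9)).
At (4, -3): H = diag(-72, 144).
The eigenvalues have opposite signs, so H is indefinite: a saddle point.

saddle point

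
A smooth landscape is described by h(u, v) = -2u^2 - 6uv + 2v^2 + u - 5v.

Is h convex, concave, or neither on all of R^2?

neither

h is quadratic, so its Hessian is the constant matrix H = [[-4, -6], [-6, 4]].
det(H) = -52, tr(H) = 0.
det(H) < 0, so H is indefinite: neither convex nor concave.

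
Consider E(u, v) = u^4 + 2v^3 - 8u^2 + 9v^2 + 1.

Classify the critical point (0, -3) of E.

The mixed partial ∂²E/∂u∂v is 0, so the Hessian at any point is diag(E_uu, E_vv) = diag(4(3u^2 - 4), 6(2v + 3)).
At (0, -3): H = diag(-16, -18).
Both eigenvalues are negative, so H is negative definite: a local maximum.

local maximum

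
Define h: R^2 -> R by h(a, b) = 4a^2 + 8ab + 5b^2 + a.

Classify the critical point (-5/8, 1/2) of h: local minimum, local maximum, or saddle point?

The Hessian of h is constant: H = [[8, 8], [8, 10]].
det(H) = 8·10 − 8² = 16.
det(H) > 0 and tr(H) = 18 > 0, so H is positive definite and the point is a local minimum.

local minimum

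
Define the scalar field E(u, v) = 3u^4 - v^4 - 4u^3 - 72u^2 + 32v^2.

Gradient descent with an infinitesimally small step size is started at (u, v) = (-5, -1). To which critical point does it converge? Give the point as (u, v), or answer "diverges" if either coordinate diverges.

(-3, 0)

E is separable, so gradient descent decouples: u follows -∂E/∂u, v follows -∂E/∂v.
∂E/∂u = 12u(u - 4)(u + 3); at u=-5 this is -1080, so u increases.
∂E/∂v = -4v(v - 4)(v + 4); at v=-1 this is -60, so v increases.
u converges to its nearest critical value -3 (a local min of the u-part); v converges to 0. The iterate converges to (-3, 0).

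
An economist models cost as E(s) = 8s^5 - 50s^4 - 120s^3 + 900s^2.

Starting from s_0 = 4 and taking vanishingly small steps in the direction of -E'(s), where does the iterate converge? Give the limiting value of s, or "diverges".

E'(s) = 40s(s - 5)(s - 3)(s + 3), so E'(4) = -1120.
Gradient descent moves in the -E' direction, i.e. s is increasing.
The nearest critical point in that direction is s = 5, where E'' = 3200 > 0 (a local minimum). The iterate converges there.

5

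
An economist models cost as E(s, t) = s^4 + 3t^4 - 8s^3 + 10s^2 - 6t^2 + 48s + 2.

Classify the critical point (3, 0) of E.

local maximum

The mixed partial ∂²E/∂s∂t is 0, so the Hessian at any point is diag(E_ss, E_tt) = diag(4(3s^2 - 12s + 5), 12(3t^2 - 1)).
At (3, 0): H = diag(-16, -12).
Both eigenvalues are negative, so H is negative definite: a local maximum.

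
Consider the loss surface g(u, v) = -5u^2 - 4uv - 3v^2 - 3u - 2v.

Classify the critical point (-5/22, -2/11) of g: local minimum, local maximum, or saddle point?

The Hessian of g is constant: H = [[-10, -4], [-4, -6]].
det(H) = (-10)·(-6) − (-4)² = 44.
det(H) > 0 and tr(H) = -16 < 0, so H is negative definite and the point is a local maximum.

local maximum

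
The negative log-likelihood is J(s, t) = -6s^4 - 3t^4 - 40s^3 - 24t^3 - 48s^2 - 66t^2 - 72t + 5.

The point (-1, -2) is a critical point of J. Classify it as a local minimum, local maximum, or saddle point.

local minimum

The mixed partial ∂²J/∂s∂t is 0, so the Hessian at any point is diag(J_ss, J_tt) = diag(-24(3s^2 + 10s + 4), -12(3t^2 + 12t + 11)).
At (-1, -2): H = diag(72, 12).
Both eigenvalues are positive, so H is positive definite: a local minimum.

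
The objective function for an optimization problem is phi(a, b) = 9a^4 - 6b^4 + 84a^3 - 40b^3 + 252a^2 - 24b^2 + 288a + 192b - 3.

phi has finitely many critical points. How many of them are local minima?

2

phi separates as a function of a plus a function of b, so ∇phi=0 decouples.
∂phi/∂a = 36(a + 1)(a + 2)(a + 4) = 0 at a ∈ {-4, -2, -1}; ∂phi/∂b = -24(b - 1)(b + 2)(b + 4) = 0 at b ∈ {-4, -2, 1}.
The Hessian is diagonal: diag(phi_aa, phi_bb). Second derivatives: phi_aa(-4)=216, phi_aa(-2)=-72, phi_aa(-1)=108; phi_bb(-4)=-240, phi_bb(-2)=144, phi_bb(1)=-360.
Local minima occur where both diagonal entries positive: (-4, -2), (-1, -2). Count: 2.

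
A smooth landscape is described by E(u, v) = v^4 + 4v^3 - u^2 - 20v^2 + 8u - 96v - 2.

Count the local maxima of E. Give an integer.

E separates as a function of u plus a function of v, so ∇E=0 decouples.
∂E/∂u = -2(u - 4) = 0 at u ∈ {4}; ∂E/∂v = 4(v - 3)(v + 2)(v + 4) = 0 at v ∈ {-4, -2, 3}.
The Hessian is diagonal: diag(E_uu, E_vv). Second derivatives: E_uu(4)=-2; E_vv(-4)=56, E_vv(-2)=-40, E_vv(3)=140.
Local maxima occur where both diagonal entries negative: (4, -2). Count: 1.

1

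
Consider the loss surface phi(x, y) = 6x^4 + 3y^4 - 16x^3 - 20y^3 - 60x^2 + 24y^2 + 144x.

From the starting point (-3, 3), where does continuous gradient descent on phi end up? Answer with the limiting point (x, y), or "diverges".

(-2, 4)

phi is separable, so gradient descent decouples: x follows -∂phi/∂x, y follows -∂phi/∂y.
∂phi/∂x = 24(x - 3)(x - 1)(x + 2); at x=-3 this is -576, so x increases.
∂phi/∂y = 12y(y - 4)(y - 1); at y=3 this is -72, so y increases.
x converges to its nearest critical value -2 (a local min of the x-part); y converges to 4. The iterate converges to (-2, 4).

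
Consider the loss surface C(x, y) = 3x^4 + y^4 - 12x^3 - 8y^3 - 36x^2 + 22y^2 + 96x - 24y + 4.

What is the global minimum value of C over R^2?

C(x,y) separates as P(x) + Q(y) + 4, so its minimum is min P + min Q + 4.
P'(x) = 12(x - 4)(x - 1)(x + 2) vanishes at x ∈ {-2, 1, 4}; Q'(y) = 4(y - 3)(y - 2)(y - 1) vanishes at y ∈ {1, 2, 3}.
Local minima of P (where P''>0): P(-2)=-192, P(4)=-192. Local minima of Q: Q(1)=-9, Q(3)=-9.
So the global minimum of C is P(-2) + Q(1) + 4 = -192 − 9 + 4 = -197, attained at (-2, 1).

-197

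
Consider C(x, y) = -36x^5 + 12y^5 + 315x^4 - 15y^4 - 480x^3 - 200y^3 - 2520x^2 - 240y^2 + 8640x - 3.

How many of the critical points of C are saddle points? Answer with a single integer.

C separates as a function of x plus a function of y, so ∇C=0 decouples.
∂C/∂x = -180(x - 4)(x - 3)(x - 2)(x + 2) = 0 at x ∈ {-2, 2, 3, 4}; ∂C/∂y = 60y(y - 4)(y + 1)(y + 2) = 0 at y ∈ {-2, -1, 0, 4}.
The Hessian is diagonal: diag(C_xx, C_yy). Second derivatives: C_xx(-2)=21600, C_xx(2)=-1440, C_xx(3)=900, C_xx(4)=-2160; C_yy(-2)=-720, C_yy(-1)=300, C_yy(0)=-480, C_yy(4)=7200.
Saddle points occur where the two diagonal entries have opposite signs: (-2, -2), (-2, 0), (2, -1), (2, 4), (3, -2), (3, 0), (4, -1), (4, 4). Count: 8.

8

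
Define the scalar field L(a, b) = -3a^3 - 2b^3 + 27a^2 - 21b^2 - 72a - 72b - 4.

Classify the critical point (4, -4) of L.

The mixed partial ∂²L/∂a∂b is 0, so the Hessian at any point is diag(L_aa, L_bb) = diag(18(-a + 3), -6(2b + 7)).
At (4, -4): H = diag(-18, 6).
The eigenvalues have opposite signs, so H is indefinite: a saddle point.

saddle point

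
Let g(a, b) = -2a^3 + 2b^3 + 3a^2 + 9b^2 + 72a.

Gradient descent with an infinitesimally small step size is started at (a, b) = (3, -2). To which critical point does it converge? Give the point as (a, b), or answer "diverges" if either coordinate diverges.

(-3, 0)

g is separable, so gradient descent decouples: a follows -∂g/∂a, b follows -∂g/∂b.
∂g/∂a = -6(a - 4)(a + 3); at a=3 this is 36, so a decreases.
∂g/∂b = 6b(b + 3); at b=-2 this is -12, so b increases.
a converges to its nearest critical value -3 (a local min of the a-part); b converges to 0. The iterate converges to (-3, 0).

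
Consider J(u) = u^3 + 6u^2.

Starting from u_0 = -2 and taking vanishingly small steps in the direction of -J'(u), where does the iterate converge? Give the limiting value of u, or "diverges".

0

J'(u) = 3u(u + 4), so J'(-2) = -12.
Gradient descent moves in the -J' direction, i.e. u is increasing.
The nearest critical point in that direction is u = 0, where J'' = 12 > 0 (a local minimum). The iterate converges there.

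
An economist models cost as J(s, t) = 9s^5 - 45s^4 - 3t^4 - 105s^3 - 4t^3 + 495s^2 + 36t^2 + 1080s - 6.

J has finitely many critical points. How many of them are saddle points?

6

J separates as a function of s plus a function of t, so ∇J=0 decouples.
∂J/∂s = 45(s - 4)(s - 3)(s + 1)(s + 2) = 0 at s ∈ {-2, -1, 3, 4}; ∂J/∂t = -12t(t - 2)(t + 3) = 0 at t ∈ {-3, 0, 2}.
The Hessian is diagonal: diag(J_ss, J_tt). Second derivatives: J_ss(-2)=-1350, J_ss(-1)=900, J_ss(3)=-900, J_ss(4)=1350; J_tt(-3)=-180, J_tt(0)=72, J_tt(2)=-120.
Saddle points occur where the two diagonal entries have opposite signs: (-2, 0), (-1, -3), (-1, 2), (3, 0), (4, -3), (4, 2). Count: 6.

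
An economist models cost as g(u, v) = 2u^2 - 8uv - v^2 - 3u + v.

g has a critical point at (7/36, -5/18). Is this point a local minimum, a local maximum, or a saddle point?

saddle point

The Hessian of g is constant: H = [[4, -8], [-8, -2]].
det(H) = 4·(-2) − (-8)² = -72.
Since det(H) < 0, H is indefinite and the critical point is a saddle point.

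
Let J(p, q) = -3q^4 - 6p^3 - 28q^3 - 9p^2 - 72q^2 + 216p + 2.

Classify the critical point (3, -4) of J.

local maximum

The mixed partial ∂²J/∂p∂q is 0, so the Hessian at any point is diag(J_pp, J_qq) = diag(-18(2p + 1), -12(3q^2 + 14q + 12)).
At (3, -4): H = diag(-126, -48).
Both eigenvalues are negative, so H is negative definite: a local maximum.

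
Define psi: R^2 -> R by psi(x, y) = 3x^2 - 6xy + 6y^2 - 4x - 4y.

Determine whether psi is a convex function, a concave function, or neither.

psi is quadratic, so its Hessian is the constant matrix H = [[6, -6], [-6, 12]].
det(H) = 36, tr(H) = 18.
det(H) > 0 and tr(H) > 0, so H is positive definite everywhere: convex.

convex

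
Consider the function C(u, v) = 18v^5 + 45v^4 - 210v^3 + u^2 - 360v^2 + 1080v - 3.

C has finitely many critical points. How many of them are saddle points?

2

C separates as a function of u plus a function of v, so ∇C=0 decouples.
∂C/∂u = 2u = 0 at u ∈ {0}; ∂C/∂v = 90(v - 2)(v - 1)(v + 2)(v + 3) = 0 at v ∈ {-3, -2, 1, 2}.
The Hessian is diagonal: diag(C_uu, C_vv). Second derivatives: C_uu(0)=2; C_vv(-3)=-1800, C_vv(-2)=1080, C_vv(1)=-1080, C_vv(2)=1800.
Saddle points occur where the two diagonal entries have opposite signs: (0, -3), (0, 1). Count: 2.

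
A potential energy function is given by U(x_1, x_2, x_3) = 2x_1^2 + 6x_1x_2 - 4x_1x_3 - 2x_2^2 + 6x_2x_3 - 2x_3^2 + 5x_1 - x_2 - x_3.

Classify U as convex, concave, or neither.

neither

U is quadratic, so its Hessian is the constant matrix H = [[4, 6, -4], [6, -4, 6], [-4, 6, -4]].
Leading principal minors: 4, -52, -160.
Neither pattern holds ⇒ H is indefinite ⇒ neither convex nor concave.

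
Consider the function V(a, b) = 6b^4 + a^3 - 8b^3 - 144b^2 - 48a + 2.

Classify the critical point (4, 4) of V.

The mixed partial ∂²V/∂a∂b is 0, so the Hessian at any point is diag(V_aa, V_bb) = diag(6a, 24(3b^2 - 2b - 12)).
At (4, 4): H = diag(24, 672).
Both eigenvalues are positive, so H is positive definite: a local minimum.

local minimum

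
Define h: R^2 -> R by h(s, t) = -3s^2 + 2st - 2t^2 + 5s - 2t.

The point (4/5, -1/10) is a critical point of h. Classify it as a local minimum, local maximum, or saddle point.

The Hessian of h is constant: H = [[-6, 2], [2, -4]].
det(H) = (-6)·(-4) − 2² = 20.
det(H) > 0 and tr(H) = -10 < 0, so H is negative definite and the point is a local maximum.

local maximum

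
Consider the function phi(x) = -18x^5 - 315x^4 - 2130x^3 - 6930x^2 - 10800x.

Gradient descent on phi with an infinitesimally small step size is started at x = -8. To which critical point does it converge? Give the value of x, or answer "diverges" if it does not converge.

phi'(x) = -90(x + 2)(x + 3)(x + 4)(x + 5), so phi'(-8) = -32400.
Gradient descent moves in the -phi' direction, i.e. x is increasing.
The nearest critical point in that direction is x = -5, where phi'' = 540 > 0 (a local minimum). The iterate converges there.

-5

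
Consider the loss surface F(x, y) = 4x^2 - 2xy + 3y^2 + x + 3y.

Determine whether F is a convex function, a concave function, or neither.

convex

F is quadratic, so its Hessian is the constant matrix H = [[8, -2], [-2, 6]].
det(H) = 44, tr(H) = 14.
det(H) > 0 and tr(H) > 0, so H is positive definite everywhere: convex.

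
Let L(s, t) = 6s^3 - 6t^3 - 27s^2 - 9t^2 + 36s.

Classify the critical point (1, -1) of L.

The mixed partial ∂²L/∂s∂t is 0, so the Hessian at any point is diag(L_ss, L_tt) = diag(18(2s - 3), -18(2t + 1)).
At (1, -1): H = diag(-18, 18).
The eigenvalues have opposite signs, so H is indefinite: a saddle point.

saddle point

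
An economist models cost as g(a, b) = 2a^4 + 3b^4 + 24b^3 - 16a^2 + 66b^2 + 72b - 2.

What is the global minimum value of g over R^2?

-61

g(a,b) separates as P(a) + Q(b) − 2, so its minimum is min P + min Q − 2.
P'(a) = 8a(a - 2)(a + 2) vanishes at a ∈ {-2, 0, 2}; Q'(b) = 12(b + 1)(b + 2)(b + 3) vanishes at b ∈ {-3, -2, -1}.
Local minima of P (where P''>0): P(-2)=-32, P(2)=-32. Local minima of Q: Q(-3)=-27, Q(-1)=-27.
So the global minimum of g is P(-2) + Q(-3) − 2 = -32 − 27 − 2 = -61, attained at (-2, -3).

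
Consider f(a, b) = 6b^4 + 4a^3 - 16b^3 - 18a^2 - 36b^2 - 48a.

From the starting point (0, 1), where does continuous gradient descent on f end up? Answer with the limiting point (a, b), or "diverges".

(4, 3)

f is separable, so gradient descent decouples: a follows -∂f/∂a, b follows -∂f/∂b.
∂f/∂a = 12(a - 4)(a + 1); at a=0 this is -48, so a increases.
∂f/∂b = 24b(b - 3)(b + 1); at b=1 this is -96, so b increases.
a converges to its nearest critical value 4 (a local min of the a-part); b converges to 3. The iterate converges to (4, 3).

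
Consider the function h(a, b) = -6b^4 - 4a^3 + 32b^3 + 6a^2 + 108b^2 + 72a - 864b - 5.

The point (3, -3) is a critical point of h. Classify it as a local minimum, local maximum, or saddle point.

The mixed partial ∂²h/∂a∂b is 0, so the Hessian at any point is diag(h_aa, h_bb) = diag(12(-2a + 1), 24(-3b^2 + 8b + 9)).
At (3, -3): H = diag(-60, -1008).
Both eigenvalues are negative, so H is negative definite: a local maximum.

local maximum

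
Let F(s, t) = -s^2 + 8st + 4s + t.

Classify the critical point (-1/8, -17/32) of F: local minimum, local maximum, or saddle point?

The Hessian of F is constant: H = [[-2, 8], [8, 0]].
det(H) = (-2)·0 − 8² = -64.
Since det(H) < 0, H is indefinite and the critical point is a saddle point.

saddle point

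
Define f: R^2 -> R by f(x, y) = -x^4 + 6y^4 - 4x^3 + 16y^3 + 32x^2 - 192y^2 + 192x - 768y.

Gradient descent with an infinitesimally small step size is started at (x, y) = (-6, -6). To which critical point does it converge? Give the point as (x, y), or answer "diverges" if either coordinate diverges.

diverges

f is separable, so gradient descent decouples: x follows -∂f/∂x, y follows -∂f/∂y.
∂f/∂x = -4(x - 4)(x + 3)(x + 4); at x=-6 this is 240, so x decreases.
∂f/∂y = 24(y - 4)(y + 2)(y + 4); at y=-6 this is -1920, so y increases.
The x-coordinate has no critical point in that direction and runs off to infinity.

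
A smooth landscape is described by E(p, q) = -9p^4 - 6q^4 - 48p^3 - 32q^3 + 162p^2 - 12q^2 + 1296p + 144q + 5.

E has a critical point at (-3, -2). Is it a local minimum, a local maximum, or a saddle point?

local minimum

The mixed partial ∂²E/∂p∂q is 0, so the Hessian at any point is diag(E_pp, E_qq) = diag(36(-3p^2 - 8p + 9), -24(3q^2 + 8q + 1)).
At (-3, -2): H = diag(216, 72).
Both eigenvalues are positive, so H is positive definite: a local minimum.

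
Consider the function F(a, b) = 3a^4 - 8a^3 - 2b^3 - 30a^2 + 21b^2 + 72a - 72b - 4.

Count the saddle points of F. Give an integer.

3

F separates as a function of a plus a function of b, so ∇F=0 decouples.
∂F/∂a = 12(a - 3)(a - 1)(a + 2) = 0 at a ∈ {-2, 1, 3}; ∂F/∂b = -6(b - 4)(b - 3) = 0 at b ∈ {3, 4}.
The Hessian is diagonal: diag(F_aa, F_bb). Second derivatives: F_aa(-2)=180, F_aa(1)=-72, F_aa(3)=120; F_bb(3)=6, F_bb(4)=-6.
Saddle points occur where the two diagonal entries have opposite signs: (-2, 4), (1, 3), (3, 4). Count: 3.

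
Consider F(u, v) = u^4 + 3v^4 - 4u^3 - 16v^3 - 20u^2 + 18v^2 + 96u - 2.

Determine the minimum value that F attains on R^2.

F(u,v) separates as P(u) + Q(v) − 2, so its minimum is min P + min Q − 2.
P'(u) = 4(u - 4)(u - 2)(u + 3) vanishes at u ∈ {-3, 2, 4}; Q'(v) = 12v(v - 3)(v - 1) vanishes at v ∈ {0, 1, 3}.
Local minima of P (where P''>0): P(-3)=-279, P(4)=64. Local minima of Q: Q(0)=0, Q(3)=-27.
So the global minimum of F is P(-3) + Q(3) − 2 = -279 − 27 − 2 = -308, attained at (-3, 3).

-308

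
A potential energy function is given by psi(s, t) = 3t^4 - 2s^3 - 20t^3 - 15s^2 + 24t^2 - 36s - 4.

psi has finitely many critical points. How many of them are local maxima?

psi separates as a function of s plus a function of t, so ∇psi=0 decouples.
∂psi/∂s = -6(s + 2)(s + 3) = 0 at s ∈ {-3, -2}; ∂psi/∂t = 12t(t - 4)(t - 1) = 0 at t ∈ {0, 1, 4}.
The Hessian is diagonal: diag(psi_ss, psi_tt). Second derivatives: psi_ss(-3)=6, psi_ss(-2)=-6; psi_tt(0)=48, psi_tt(1)=-36, psi_tt(4)=144.
Local maxima occur where both diagonal entries negative: (-2, 1). Count: 1.

1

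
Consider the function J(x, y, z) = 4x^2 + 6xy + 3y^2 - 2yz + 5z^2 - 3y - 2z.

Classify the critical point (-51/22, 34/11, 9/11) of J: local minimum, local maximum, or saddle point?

The Hessian is constant: H = [[8, 6, 0], [6, 6, -2], [0, -2, 10]].
Leading principal minors: Δ₁ = 8, Δ₂ = 12, Δ₃ = 88.
All leading minors are positive, so H is positive definite: a local minimum.

local minimum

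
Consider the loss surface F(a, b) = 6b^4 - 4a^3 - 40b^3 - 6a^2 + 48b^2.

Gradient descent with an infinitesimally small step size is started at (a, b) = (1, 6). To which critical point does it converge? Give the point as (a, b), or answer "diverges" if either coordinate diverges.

diverges

F is separable, so gradient descent decouples: a follows -∂F/∂a, b follows -∂F/∂b.
∂F/∂a = -12a(a + 1); at a=1 this is -24, so a increases.
∂F/∂b = 24b(b - 4)(b - 1); at b=6 this is 1440, so b decreases.
The a-coordinate has no critical point in that direction and runs off to infinity.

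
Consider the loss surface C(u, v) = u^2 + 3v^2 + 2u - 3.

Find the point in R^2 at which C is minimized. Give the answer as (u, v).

(-1, 0)

C(u,v) separates as P(u) + Q(v) − 3, so its minimum is min P + min Q − 3.
P'(u) = 2u + 2 vanishes at u ∈ {-1}; Q'(v) = 6v vanishes at v ∈ {0}.
Local minima of P (where P''>0): P(-1)=-1. Local minima of Q: Q(0)=0.
So the global minimum of C is P(-1) + Q(0) − 3 = -1 + 0 − 3 = -4, attained at (-1, 0).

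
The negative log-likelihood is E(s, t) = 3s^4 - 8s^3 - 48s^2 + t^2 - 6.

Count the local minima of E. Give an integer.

2

E separates as a function of s plus a function of t, so ∇E=0 decouples.
∂E/∂s = 12s(s - 4)(s + 2) = 0 at s ∈ {-2, 0, 4}; ∂E/∂t = 2t = 0 at t ∈ {0}.
The Hessian is diagonal: diag(E_ss, E_tt). Second derivatives: E_ss(-2)=144, E_ss(0)=-96, E_ss(4)=288; E_tt(0)=2.
Local minima occur where both diagonal entries positive: (-2, 0), (4, 0). Count: 2.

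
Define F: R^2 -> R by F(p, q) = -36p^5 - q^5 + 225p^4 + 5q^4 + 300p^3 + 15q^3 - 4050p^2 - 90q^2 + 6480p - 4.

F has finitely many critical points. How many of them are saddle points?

F separates as a function of p plus a function of q, so ∇F=0 decouples.
∂F/∂p = -180(p - 4)(p - 3)(p - 1)(p + 3) = 0 at p ∈ {-3, 1, 3, 4}; ∂F/∂q = -5q(q - 4)(q - 3)(q + 3) = 0 at q ∈ {-3, 0, 3, 4}.
The Hessian is diagonal: diag(F_pp, F_qq). Second derivatives: F_pp(-3)=30240, F_pp(1)=-4320, F_pp(3)=2160, F_pp(4)=-3780; F_qq(-3)=630, F_qq(0)=-180, F_qq(3)=90, F_qq(4)=-140.
Saddle points occur where the two diagonal entries have opposite signs: (-3, 0), (-3, 4), (1, -3), (1, 3), (3, 0), (3, 4), (4, -3), (4, 3). Count: 8.

8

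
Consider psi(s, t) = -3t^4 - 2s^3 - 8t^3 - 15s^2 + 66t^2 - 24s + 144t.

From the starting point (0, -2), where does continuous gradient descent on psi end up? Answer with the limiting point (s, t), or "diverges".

diverges

psi is separable, so gradient descent decouples: s follows -∂psi/∂s, t follows -∂psi/∂t.
∂psi/∂s = -6(s + 1)(s + 4); at s=0 this is -24, so s increases.
∂psi/∂t = -12(t - 3)(t + 1)(t + 4); at t=-2 this is -120, so t increases.
The s-coordinate has no critical point in that direction and runs off to infinity.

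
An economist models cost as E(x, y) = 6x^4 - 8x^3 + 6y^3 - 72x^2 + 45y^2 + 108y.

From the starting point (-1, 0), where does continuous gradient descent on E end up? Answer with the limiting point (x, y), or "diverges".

E is separable, so gradient descent decouples: x follows -∂E/∂x, y follows -∂E/∂y.
∂E/∂x = 24x(x - 3)(x + 2); at x=-1 this is 96, so x decreases.
∂E/∂y = 18(y + 2)(y + 3); at y=0 this is 108, so y decreases.
x converges to its nearest critical value -2 (a local min of the x-part); y converges to -2. The iterate converges to (-2, -2).

(-2, -2)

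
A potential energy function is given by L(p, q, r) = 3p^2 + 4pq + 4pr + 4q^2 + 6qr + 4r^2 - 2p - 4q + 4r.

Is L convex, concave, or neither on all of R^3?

L is quadratic, so its Hessian is the constant matrix H = [[6, 4, 4], [4, 8, 6], [4, 6, 8]].
Leading principal minors: 6, 32, 104.
All positive ⇒ H ≻ 0 ⇒ convex.

convex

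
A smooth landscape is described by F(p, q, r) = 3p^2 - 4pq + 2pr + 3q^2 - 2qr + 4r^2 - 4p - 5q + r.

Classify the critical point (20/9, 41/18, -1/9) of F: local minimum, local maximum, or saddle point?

local minimum

The Hessian is constant: H = [[6, -4, 2], [-4, 6, -2], [2, -2, 8]].
Leading principal minors: Δ₁ = 6, Δ₂ = 20, Δ₃ = 144.
All leading minors are positive, so H is positive definite: a local minimum.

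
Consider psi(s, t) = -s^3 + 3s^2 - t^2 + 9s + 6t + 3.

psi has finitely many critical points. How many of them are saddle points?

1

psi separates as a function of s plus a function of t, so ∇psi=0 decouples.
∂psi/∂s = -3(s - 3)(s + 1) = 0 at s ∈ {-1, 3}; ∂psi/∂t = -2(t - 3) = 0 at t ∈ {3}.
The Hessian is diagonal: diag(psi_ss, psi_tt). Second derivatives: psi_ss(-1)=12, psi_ss(3)=-12; psi_tt(3)=-2.
Saddle points occur where the two diagonal entries have opposite signs: (-1, 3). Count: 1.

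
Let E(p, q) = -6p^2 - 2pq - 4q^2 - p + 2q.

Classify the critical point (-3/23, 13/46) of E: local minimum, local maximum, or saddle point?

The Hessian of E is constant: H = [[-12, -2], [-2, -8]].
det(H) = (-12)·(-8) − (-2)² = 92.
det(H) > 0 and tr(H) = -20 < 0, so H is negative definite and the point is a local maximum.

local maximum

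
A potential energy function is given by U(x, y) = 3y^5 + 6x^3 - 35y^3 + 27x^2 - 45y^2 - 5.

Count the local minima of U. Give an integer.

U separates as a function of x plus a function of y, so ∇U=0 decouples.
∂U/∂x = 18x(x + 3) = 0 at x ∈ {-3, 0}; ∂U/∂y = 15y(y - 3)(y + 1)(y + 2) = 0 at y ∈ {-2, -1, 0, 3}.
The Hessian is diagonal: diag(U_xx, U_yy). Second derivatives: U_xx(-3)=-54, U_xx(0)=54; U_yy(-2)=-150, U_yy(-1)=60, U_yy(0)=-90, U_yy(3)=900.
Local minima occur where both diagonal entries positive: (0, -1), (0, 3). Count: 2.

2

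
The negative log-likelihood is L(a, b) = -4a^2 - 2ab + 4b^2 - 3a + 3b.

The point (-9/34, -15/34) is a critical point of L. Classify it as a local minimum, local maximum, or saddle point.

The Hessian of L is constant: H = [[-8, -2], [-2, 8]].
det(H) = (-8)·8 − (-2)² = -68.
Since det(H) < 0, H is indefinite and the critical point is a saddle point.

saddle point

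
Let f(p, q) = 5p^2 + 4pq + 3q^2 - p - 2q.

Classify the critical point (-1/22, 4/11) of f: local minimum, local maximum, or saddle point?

The Hessian of f is constant: H = [[10, 4], [4, 6]].
det(H) = 10·6 − 4² = 44.
det(H) > 0 and tr(H) = 16 > 0, so H is positive definite and the point is a local minimum.

local minimum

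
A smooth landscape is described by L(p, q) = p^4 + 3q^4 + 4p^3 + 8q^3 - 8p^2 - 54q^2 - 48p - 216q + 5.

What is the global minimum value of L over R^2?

-750

L(p,q) separates as A(p) + B(q) + 5, so its minimum is min A + min B + 5.
A'(p) = 4(p - 2)(p + 2)(p + 3) vanishes at p ∈ {-3, -2, 2}; B'(q) = 12(q - 3)(q + 2)(q + 3) vanishes at q ∈ {-3, -2, 3}.
Local minima of A (where A''>0): A(-3)=45, A(2)=-80. Local minima of B: B(-3)=189, B(3)=-675.
So the global minimum of L is A(2) + B(3) + 5 = -80 − 675 + 5 = -750, attained at (2, 3).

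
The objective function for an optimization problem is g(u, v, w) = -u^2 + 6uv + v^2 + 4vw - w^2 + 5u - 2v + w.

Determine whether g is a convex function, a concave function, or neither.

g is quadratic, so its Hessian is the constant matrix H = [[-2, 6, 0], [6, 2, 4], [0, 4, -2]].
Leading principal minors: -2, -40, 112.
Neither pattern holds ⇒ H is indefinite ⇒ neither convex nor concave.

neither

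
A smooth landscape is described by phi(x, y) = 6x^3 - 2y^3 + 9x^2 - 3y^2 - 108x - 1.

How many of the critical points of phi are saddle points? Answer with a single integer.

phi separates as a function of x plus a function of y, so ∇phi=0 decouples.
∂phi/∂x = 18(x - 2)(x + 3) = 0 at x ∈ {-3, 2}; ∂phi/∂y = -6y(y + 1) = 0 at y ∈ {-1, 0}.
The Hessian is diagonal: diag(phi_xx, phi_yy). Second derivatives: phi_xx(-3)=-90, phi_xx(2)=90; phi_yy(-1)=6, phi_yy(0)=-6.
Saddle points occur where the two diagonal entries have opposite signs: (-3, -1), (2, 0). Count: 2.

2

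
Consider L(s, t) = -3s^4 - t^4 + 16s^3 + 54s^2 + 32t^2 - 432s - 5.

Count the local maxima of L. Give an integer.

L separates as a function of s plus a function of t, so ∇L=0 decouples.
∂L/∂s = -12(s - 4)(s - 3)(s + 3) = 0 at s ∈ {-3, 3, 4}; ∂L/∂t = -4t(t - 4)(t + 4) = 0 at t ∈ {-4, 0, 4}.
The Hessian is diagonal: diag(L_ss, L_tt). Second derivatives: L_ss(-3)=-504, L_ss(3)=72, L_ss(4)=-84; L_tt(-4)=-128, L_tt(0)=64, L_tt(4)=-128.
Local maxima occur where both diagonal entries negative: (-3, -4), (-3, 4), (4, -4), (4, 4). Count: 4.

4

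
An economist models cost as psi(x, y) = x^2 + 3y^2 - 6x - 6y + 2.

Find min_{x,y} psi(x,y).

-10

psi(x,y) separates as P(x) + Q(y) + 2, so its minimum is min P + min Q + 2.
P'(x) = 2x - 6 vanishes at x ∈ {3}; Q'(y) = 6y - 6 vanishes at y ∈ {1}.
Local minima of P (where P''>0): P(3)=-9. Local minima of Q: Q(1)=-3.
So the global minimum of psi is P(3) + Q(1) + 2 = -9 − 3 + 2 = -10, attained at (3, 1).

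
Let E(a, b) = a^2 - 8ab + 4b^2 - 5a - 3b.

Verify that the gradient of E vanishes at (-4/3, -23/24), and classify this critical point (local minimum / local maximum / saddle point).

∇E = (2a - 8b - 5, -8a + 8b - 3); substituting (-4/3, -23/24) gives ∇E = (0, 0), so (-4/3, -23/24) is indeed a critical point.
The Hessian of E is constant: H = [[2, -8], [-8, 8]].
det(H) = 2·8 − (-8)² = -48.
Since det(H) < 0, H is indefinite and the critical point is a saddle point.

saddle point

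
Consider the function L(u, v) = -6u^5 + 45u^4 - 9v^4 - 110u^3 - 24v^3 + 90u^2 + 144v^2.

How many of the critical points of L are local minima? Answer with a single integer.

L separates as a function of u plus a function of v, so ∇L=0 decouples.
∂L/∂u = -30u(u - 3)(u - 2)(u - 1) = 0 at u ∈ {0, 1, 2, 3}; ∂L/∂v = -36v(v - 2)(v + 4) = 0 at v ∈ {-4, 0, 2}.
The Hessian is diagonal: diag(L_uu, L_vv). Second derivatives: L_uu(0)=180, L_uu(1)=-60, L_uu(2)=60, L_uu(3)=-180; L_vv(-4)=-864, L_vv(0)=288, L_vv(2)=-432.
Local minima occur where both diagonal entries positive: (0, 0), (2, 0). Count: 2.

2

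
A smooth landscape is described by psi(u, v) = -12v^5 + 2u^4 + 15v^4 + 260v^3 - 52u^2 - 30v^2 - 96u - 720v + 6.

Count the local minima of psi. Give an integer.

psi separates as a function of u plus a function of v, so ∇psi=0 decouples.
∂psi/∂u = 8(u - 4)(u + 1)(u + 3) = 0 at u ∈ {-3, -1, 4}; ∂psi/∂v = -60(v - 4)(v - 1)(v + 1)(v + 3) = 0 at v ∈ {-3, -1, 1, 4}.
The Hessian is diagonal: diag(psi_uu, psi_vv). Second derivatives: psi_uu(-3)=112, psi_uu(-1)=-80, psi_uu(4)=280; psi_vv(-3)=3360, psi_vv(-1)=-1200, psi_vv(1)=1440, psi_vv(4)=-6300.
Local minima occur where both diagonal entries positive: (-3, -3), (-3, 1), (4, -3), (4, 1). Count: 4.

4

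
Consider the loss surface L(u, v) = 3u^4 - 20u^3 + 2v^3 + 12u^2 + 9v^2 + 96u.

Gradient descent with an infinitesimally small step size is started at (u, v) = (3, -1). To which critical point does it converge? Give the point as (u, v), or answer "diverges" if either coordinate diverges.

L is separable, so gradient descent decouples: u follows -∂L/∂u, v follows -∂L/∂v.
∂L/∂u = 12(u - 4)(u - 2)(u + 1); at u=3 this is -48, so u increases.
∂L/∂v = 6v(v + 3); at v=-1 this is -12, so v increases.
u converges to its nearest critical value 4 (a local min of the u-part); v converges to 0. The iterate converges to (4, 0).

(4, 0)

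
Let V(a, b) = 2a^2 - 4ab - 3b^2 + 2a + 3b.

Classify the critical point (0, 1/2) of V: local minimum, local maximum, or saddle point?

The Hessian of V is constant: H = [[4, -4], [-4, -6]].
det(H) = 4·(-6) − (-4)² = -40.
Since det(H) < 0, H is indefinite and the critical point is a saddle point.

saddle point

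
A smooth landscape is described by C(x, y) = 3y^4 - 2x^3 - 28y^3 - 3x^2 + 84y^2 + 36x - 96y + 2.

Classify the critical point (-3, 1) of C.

local minimum

The mixed partial ∂²C/∂x∂y is 0, so the Hessian at any point is diag(C_xx, C_yy) = diag(-6(2x + 1), 12(3y^2 - 14y + 14)).
At (-3, 1): H = diag(30, 36).
Both eigenvalues are positive, so H is positive definite: a local minimum.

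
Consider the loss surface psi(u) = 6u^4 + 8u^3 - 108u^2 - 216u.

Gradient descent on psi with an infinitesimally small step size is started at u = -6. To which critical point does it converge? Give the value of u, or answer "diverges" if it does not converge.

-3

psi'(u) = 24(u - 3)(u + 1)(u + 3), so psi'(-6) = -3240.
Gradient descent moves in the -psi' direction, i.e. u is increasing.
The nearest critical point in that direction is u = -3, where psi'' = 288 > 0 (a local minimum). The iterate converges there.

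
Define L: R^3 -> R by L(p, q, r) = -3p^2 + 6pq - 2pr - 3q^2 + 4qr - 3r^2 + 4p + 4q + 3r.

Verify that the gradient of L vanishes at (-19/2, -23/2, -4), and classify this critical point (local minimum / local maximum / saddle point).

saddle point

∇L = (-6p + 6q - 2r + 4, 6p - 6q + 4r + 4, -2p + 4q - 6r + 3); substituting (-19/2, -23/2, -4) gives ∇L = (0, 0, 0), so (-19/2, -23/2, -4) is indeed a critical point.
The Hessian is constant: H = [[-6, 6, -2], [6, -6, 4], [-2, 4, -6]].
Leading principal minors: Δ₁ = -6, Δ₂ = 0, Δ₃ = 24.
The minors fit neither the all-positive nor the alternating-sign pattern, so H is indefinite: a saddle point.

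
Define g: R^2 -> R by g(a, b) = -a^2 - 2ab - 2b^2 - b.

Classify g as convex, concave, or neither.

concave

g is quadratic, so its Hessian is the constant matrix H = [[-2, -2], [-2, -4]].
det(H) = 4, tr(H) = -6.
det(H) > 0 and tr(H) < 0, so H is negative definite everywhere: concave.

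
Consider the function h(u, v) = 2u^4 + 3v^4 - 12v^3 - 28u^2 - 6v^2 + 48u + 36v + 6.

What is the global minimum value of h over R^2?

-255

h(u,v) separates as P(u) + Q(v) + 6, so its minimum is min P + min Q + 6.
P'(u) = 8(u - 2)(u - 1)(u + 3) vanishes at u ∈ {-3, 1, 2}; Q'(v) = 12(v - 3)(v - 1)(v + 1) vanishes at v ∈ {-1, 1, 3}.
Local minima of P (where P''>0): P(-3)=-234, P(2)=16. Local minima of Q: Q(-1)=-27, Q(3)=-27.
So the global minimum of h is P(-3) + Q(-1) + 6 = -234 − 27 + 6 = -255, attained at (-3, -1).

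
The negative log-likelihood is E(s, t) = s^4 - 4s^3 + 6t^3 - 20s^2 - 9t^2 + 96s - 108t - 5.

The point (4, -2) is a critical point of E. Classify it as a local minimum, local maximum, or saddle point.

The mixed partial ∂²E/∂s∂t is 0, so the Hessian at any point is diag(E_ss, E_tt) = diag(4(3s^2 - 6s - 10), 18(2t - 1)).
At (4, -2): H = diag(56, -90).
The eigenvalues have opposite signs, so H is indefinite: a saddle point.

saddle point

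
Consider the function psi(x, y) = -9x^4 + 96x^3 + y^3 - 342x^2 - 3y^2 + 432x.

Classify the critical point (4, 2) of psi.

The mixed partial ∂²psi/∂x∂y is 0, so the Hessian at any point is diag(psi_xx, psi_yy) = diag(36(-3x^2 + 16x - 19), 6(y - 1)).
At (4, 2): H = diag(-108, 6).
The eigenvalues have opposite signs, so H is indefinite: a saddle point.

saddle point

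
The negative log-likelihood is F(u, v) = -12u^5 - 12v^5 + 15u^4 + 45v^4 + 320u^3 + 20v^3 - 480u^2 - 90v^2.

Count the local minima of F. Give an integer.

4

F separates as a function of u plus a function of v, so ∇F=0 decouples.
∂F/∂u = -60u(u - 4)(u - 1)(u + 4) = 0 at u ∈ {-4, 0, 1, 4}; ∂F/∂v = -60v(v - 3)(v - 1)(v + 1) = 0 at v ∈ {-1, 0, 1, 3}.
The Hessian is diagonal: diag(F_uu, F_vv). Second derivatives: F_uu(-4)=9600, F_uu(0)=-960, F_uu(1)=900, F_uu(4)=-5760; F_vv(-1)=480, F_vv(0)=-180, F_vv(1)=240, F_vv(3)=-1440.
Local minima occur where both diagonal entries positive: (-4, -1), (-4, 1), (1, -1), (1, 1). Count: 4.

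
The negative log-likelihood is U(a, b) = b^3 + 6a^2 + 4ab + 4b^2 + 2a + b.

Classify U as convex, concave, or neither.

neither

The term b^3 is cubic, so the Hessian is not constant.
∂²U/∂b² = 6b + 8, which takes both signs as b varies (negative for sufficiently negative b). A diagonal entry of the Hessian changing sign means the Hessian is neither positive- nor negative-semidefinite on all of R^2.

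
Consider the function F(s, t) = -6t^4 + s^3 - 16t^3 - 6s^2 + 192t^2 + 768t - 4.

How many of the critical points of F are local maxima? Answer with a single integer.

F separates as a function of s plus a function of t, so ∇F=0 decouples.
∂F/∂s = 3s(s - 4) = 0 at s ∈ {0, 4}; ∂F/∂t = -24(t - 4)(t + 2)(t + 4) = 0 at t ∈ {-4, -2, 4}.
The Hessian is diagonal: diag(F_ss, F_tt). Second derivatives: F_ss(0)=-12, F_ss(4)=12; F_tt(-4)=-384, F_tt(-2)=288, F_tt(4)=-1152.
Local maxima occur where both diagonal entries negative: (0, -4), (0, 4). Count: 2.

2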